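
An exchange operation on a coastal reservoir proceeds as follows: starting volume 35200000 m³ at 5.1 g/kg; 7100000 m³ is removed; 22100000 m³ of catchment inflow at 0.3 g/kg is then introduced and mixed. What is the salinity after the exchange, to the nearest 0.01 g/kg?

Remaining after removal: 28,100,000 m³ at 5.1 g/kg (salt = 143,310,000)
After addition: salt = 143,310,000 + 22,100,000×0.3 = 149,940,000; volume = 50,200,000 m³
S = 149,940,000 / 50,200,000 = 2.9869 g/kg

2.99 g/kg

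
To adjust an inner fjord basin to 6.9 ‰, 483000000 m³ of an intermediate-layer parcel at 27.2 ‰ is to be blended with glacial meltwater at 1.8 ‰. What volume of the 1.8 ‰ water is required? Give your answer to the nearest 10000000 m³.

Salt balance: 483,000,000×27.2 + V×1.8 = (483,000,000+V)×6.9
13,137,600,000 + 1.8V = 3,332,700,000 + 6.9V
9,804,900,000 = 5.1V
V = 1,922,529,411.76 m³

1920000000 m³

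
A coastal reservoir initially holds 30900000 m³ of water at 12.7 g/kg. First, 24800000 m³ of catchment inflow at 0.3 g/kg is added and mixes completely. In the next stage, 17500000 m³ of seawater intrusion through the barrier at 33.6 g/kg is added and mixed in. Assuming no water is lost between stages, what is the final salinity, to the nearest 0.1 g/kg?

13.5 g/kg

Salt balance:
Initial salt = 30,900,000×12.7 = 392,430,000
After stage 1: salt = 392,430,000 + 24,800,000×0.3 = 399,870,000; volume = 55,700,000 m³; S = 7.179 g/kg
After stage 2: salt = 399,870,000 + 17,500,000×33.6 = 987,870,000; volume = 73,200,000 m³
S = 987,870,000 / 73,200,000 = 13.4955 g/kg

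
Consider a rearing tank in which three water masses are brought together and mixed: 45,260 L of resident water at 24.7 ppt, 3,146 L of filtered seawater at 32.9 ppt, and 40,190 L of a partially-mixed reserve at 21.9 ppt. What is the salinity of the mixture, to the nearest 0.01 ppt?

By conservation of dissolved salt,
salt = 45,260×24.7 + 3,146×32.9 + 40,190×21.9 = 1,117,922 + 103,503.4 + 880,161 = 2,101,586.4
volume = 45,260 + 3,146 + 40,190 = 88,596 L
S = 2,101,586.4 / 88,596 = 23.721 ppt

23.72 ppt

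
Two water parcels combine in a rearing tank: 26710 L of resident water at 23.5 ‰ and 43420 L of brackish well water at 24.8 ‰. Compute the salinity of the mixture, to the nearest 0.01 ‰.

Mass of salt is conserved:
salt = 26,710×23.5 + 43,420×24.8 = 627,685 + 1,076,816 = 1,704,501
volume = 26,710 + 43,420 = 70,130 L
S = 1,704,501 / 70,130 = 24.3049 ‰

24.30 ‰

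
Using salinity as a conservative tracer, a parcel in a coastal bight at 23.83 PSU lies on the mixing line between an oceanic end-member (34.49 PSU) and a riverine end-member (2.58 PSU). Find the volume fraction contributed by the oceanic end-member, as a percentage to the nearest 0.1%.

66.6%

Let g be the oceanic fraction. Salt balance per unit volume:
g×34.49 + (1−g)×2.58 = 23.83
g = (23.83 − 2.58) / (34.49 − 2.58) = 21.25/31.91 = 0.6659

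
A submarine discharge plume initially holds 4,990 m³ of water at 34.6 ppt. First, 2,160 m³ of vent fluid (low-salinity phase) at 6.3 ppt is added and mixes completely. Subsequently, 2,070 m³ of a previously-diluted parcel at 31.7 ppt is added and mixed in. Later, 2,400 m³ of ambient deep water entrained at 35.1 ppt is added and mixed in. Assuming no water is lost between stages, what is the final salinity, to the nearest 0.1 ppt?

Weighted by volume,
Initial salt = 4,990×34.6 = 172,654
After stage 1: salt = 172,654 + 2,160×6.3 = 186,262; volume = 7,150 m³; S = 26.051 ppt
After stage 2: salt = 186,262 + 2,070×31.7 = 251,881; volume = 9,220 m³; S = 27.319 ppt
After stage 3: salt = 251,881 + 2,400×35.1 = 336,121; volume = 11,620 m³
S = 336,121 / 11,620 = 28.9261 ppt

28.9 ppt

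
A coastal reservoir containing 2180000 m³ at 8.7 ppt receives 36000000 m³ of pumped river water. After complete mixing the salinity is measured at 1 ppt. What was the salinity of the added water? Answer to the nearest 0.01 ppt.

0.53 ppt

Salt balance: 2,180,000×8.7 + 36,000,000×S = 38,180,000×1
18,966,000 + 36,000,000·S = 38,180,000
S = (38,180,000 − 18,966,000) / 36,000,000 = 0.5337 ppt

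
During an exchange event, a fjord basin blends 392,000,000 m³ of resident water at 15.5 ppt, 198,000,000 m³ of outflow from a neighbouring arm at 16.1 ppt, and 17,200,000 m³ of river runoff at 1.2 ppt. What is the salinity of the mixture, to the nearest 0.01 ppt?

15.29 ppt

Weighted by volume,
salt = 392,000,000×15.5 + 198,000,000×16.1 + 17,200,000×1.2 = 6,076,000,000 + 3,187,800,000 + 20,640,000 = 9,284,440,000
volume = 392,000,000 + 198,000,000 + 17,200,000 = 607,200,000 m³
S = 9,284,440,000 / 607,200,000 = 15.2906 ppt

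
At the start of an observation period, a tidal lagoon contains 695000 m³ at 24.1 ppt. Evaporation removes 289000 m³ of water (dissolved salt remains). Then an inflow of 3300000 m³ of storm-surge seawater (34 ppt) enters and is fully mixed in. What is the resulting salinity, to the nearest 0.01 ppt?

34.79 ppt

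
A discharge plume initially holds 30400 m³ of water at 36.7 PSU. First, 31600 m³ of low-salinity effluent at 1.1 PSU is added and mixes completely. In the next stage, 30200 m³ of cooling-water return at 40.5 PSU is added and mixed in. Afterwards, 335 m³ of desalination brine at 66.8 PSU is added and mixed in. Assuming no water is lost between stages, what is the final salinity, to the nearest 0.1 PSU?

25.9 PSU

Salt balance:
Initial salt = 30,400×36.7 = 1,115,680
After stage 1: salt = 1,115,680 + 31,600×1.1 = 1,150,440; volume = 62,000 m³; S = 18.555 PSU
After stage 2: salt = 1,150,440 + 30,200×40.5 = 2,373,540; volume = 92,200 m³; S = 25.743 PSU
After stage 3: salt = 2,373,540 + 335×66.8 = 2,395,918; volume = 92,535 m³
S = 2,395,918 / 92,535 = 25.892 PSU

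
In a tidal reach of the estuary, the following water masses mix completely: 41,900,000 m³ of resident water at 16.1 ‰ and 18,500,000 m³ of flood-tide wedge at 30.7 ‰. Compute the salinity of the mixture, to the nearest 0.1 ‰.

20.6 ‰

Mass of salt is conserved:
salt = 41,900,000×16.1 + 18,500,000×30.7 = 674,590,000 + 567,950,000 = 1,242,540,000
volume = 41,900,000 + 18,500,000 = 60,400,000 m³
S = 1,242,540,000 / 60,400,000 = 20.572 ‰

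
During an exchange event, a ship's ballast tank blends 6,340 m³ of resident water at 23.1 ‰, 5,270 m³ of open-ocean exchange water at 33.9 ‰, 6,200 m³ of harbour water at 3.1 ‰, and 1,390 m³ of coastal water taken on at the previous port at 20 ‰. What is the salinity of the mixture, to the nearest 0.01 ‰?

19.38 ‰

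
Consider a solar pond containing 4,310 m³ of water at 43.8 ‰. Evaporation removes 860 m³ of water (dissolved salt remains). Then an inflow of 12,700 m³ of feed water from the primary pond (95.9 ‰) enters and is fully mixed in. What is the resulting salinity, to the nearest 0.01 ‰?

After evaporation: salt = 4,310×43.8 = 188,778; volume = 4,310 − 860 = 3,450 m³
After mixing: salt = 188,778 + 12,700×95.9 = 1,406,708; volume = 3,450 + 12,700 = 16,150 m³
S = 1,406,708 / 16,150 = 87.1027 ‰

87.10 ‰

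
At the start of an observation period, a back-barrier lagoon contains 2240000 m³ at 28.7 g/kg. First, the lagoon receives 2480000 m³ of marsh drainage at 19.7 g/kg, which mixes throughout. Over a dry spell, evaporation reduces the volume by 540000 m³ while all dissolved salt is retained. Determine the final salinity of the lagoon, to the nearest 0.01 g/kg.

27.07 g/kg

After mixing: salt = 2,240,000×28.7 + 2,480,000×19.7 = 113,144,000; volume = 4,720,000 m³
After evaporation: salt unchanged = 113,144,000; volume = 4,720,000 − 540,000 = 4,180,000 m³
S = 113,144,000 / 4,180,000 = 27.0679 g/kg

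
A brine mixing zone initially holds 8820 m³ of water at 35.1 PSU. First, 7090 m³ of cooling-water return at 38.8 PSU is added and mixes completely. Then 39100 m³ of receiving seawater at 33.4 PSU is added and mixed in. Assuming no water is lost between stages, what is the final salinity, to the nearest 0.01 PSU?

34.37 PSU

Total salt / total volume:
Initial salt = 8,820×35.1 = 309,582
After stage 1: salt = 309,582 + 7,090×38.8 = 584,674; volume = 15,910 m³; S = 36.749 PSU
After stage 2: salt = 584,674 + 39,100×33.4 = 1,890,614; volume = 55,010 m³
S = 1,890,614 / 55,010 = 34.3686 PSU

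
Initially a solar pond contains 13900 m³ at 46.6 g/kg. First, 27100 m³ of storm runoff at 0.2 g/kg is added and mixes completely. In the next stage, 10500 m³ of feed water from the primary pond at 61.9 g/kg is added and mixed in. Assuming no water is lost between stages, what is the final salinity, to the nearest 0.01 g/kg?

25.30 g/kg

By conservation of dissolved salt,
Initial salt = 13,900×46.6 = 647,740
After stage 1: salt = 647,740 + 27,100×0.2 = 653,160; volume = 41,000 m³; S = 15.931 g/kg
After stage 2: salt = 653,160 + 10,500×61.9 = 1,303,110; volume = 51,500 m³
S = 1,303,110 / 51,500 = 25.3031 g/kg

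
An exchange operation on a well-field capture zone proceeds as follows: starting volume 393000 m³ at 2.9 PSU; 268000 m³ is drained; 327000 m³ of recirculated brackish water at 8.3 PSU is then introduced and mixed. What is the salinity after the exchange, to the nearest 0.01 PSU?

Remaining after removal: 125,000 m³ at 2.9 PSU (salt = 362,500)
After addition: salt = 362,500 + 327,000×8.3 = 3,076,600; volume = 452,000 m³
S = 3,076,600 / 452,000 = 6.8066 PSU

6.81 PSU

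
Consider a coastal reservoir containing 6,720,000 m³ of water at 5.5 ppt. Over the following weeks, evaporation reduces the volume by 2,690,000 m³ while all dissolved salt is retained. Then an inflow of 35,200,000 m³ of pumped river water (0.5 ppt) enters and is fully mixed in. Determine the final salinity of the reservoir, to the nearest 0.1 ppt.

After evaporation: salt = 6,720,000×5.5 = 36,960,000; volume = 6,720,000 − 2,690,000 = 4,030,000 m³
After mixing: salt = 36,960,000 + 35,200,000×0.5 = 54,560,000; volume = 4,030,000 + 35,200,000 = 39,230,000 m³
S = 54,560,000 / 39,230,000 = 1.3908 ppt

1.4 ppt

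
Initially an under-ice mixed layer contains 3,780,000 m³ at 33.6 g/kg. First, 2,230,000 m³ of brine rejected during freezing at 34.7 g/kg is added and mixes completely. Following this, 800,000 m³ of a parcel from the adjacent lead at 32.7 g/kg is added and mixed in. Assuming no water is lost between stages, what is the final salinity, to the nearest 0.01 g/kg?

33.85 g/kg

By conservation of dissolved salt,
Initial salt = 3,780,000×33.6 = 127,008,000
After stage 1: salt = 127,008,000 + 2,230,000×34.7 = 204,389,000; volume = 6,010,000 m³; S = 34.008 g/kg
After stage 2: salt = 204,389,000 + 800,000×32.7 = 230,549,000; volume = 6,810,000 m³
S = 230,549,000 / 6,810,000 = 33.8545 g/kg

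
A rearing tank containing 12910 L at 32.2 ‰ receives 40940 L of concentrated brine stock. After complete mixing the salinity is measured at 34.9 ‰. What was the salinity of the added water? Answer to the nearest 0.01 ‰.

35.75 ‰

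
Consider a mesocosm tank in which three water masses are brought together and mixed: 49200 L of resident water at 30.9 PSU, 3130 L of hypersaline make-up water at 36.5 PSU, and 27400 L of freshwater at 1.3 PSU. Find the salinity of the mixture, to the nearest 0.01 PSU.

20.95 PSU

Mass of salt is conserved:
salt = 49,200×30.9 + 3,130×36.5 + 27,400×1.3 = 1,520,280 + 114,245 + 35,620 = 1,670,145
volume = 49,200 + 3,130 + 27,400 = 79,730 L
S = 1,670,145 / 79,730 = 20.9475 PSU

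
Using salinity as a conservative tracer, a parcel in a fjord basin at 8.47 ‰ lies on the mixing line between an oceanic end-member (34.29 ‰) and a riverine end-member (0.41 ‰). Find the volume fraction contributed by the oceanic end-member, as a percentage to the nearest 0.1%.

23.8%

Let g be the oceanic fraction. Salt balance per unit volume:
g×34.29 + (1−g)×0.41 = 8.47
g = (8.47 − 0.41) / (34.29 − 0.41) = 8.06/33.88 = 0.2379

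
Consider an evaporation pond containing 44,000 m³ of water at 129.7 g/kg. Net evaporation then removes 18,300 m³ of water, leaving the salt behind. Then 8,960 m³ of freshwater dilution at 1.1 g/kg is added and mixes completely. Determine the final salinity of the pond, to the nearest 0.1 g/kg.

164.9 g/kg

After evaporation: salt = 44,000×129.7 = 5,706,800; volume = 44,000 − 18,300 = 25,700 m³
After mixing: salt = 5,706,800 + 8,960×1.1 = 5,716,656; volume = 25,700 + 8,960 = 34,660 m³
S = 5,716,656 / 34,660 = 164.9353 g/kg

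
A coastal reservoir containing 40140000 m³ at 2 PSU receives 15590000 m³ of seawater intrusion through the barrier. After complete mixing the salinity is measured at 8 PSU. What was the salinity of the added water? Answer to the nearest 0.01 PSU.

Salt balance: 40,140,000×2 + 15,590,000×S = 55,730,000×8
80,280,000 + 15,590,000·S = 445,840,000
S = (445,840,000 − 80,280,000) / 15,590,000 = 23.4484 PSU

23.45 PSU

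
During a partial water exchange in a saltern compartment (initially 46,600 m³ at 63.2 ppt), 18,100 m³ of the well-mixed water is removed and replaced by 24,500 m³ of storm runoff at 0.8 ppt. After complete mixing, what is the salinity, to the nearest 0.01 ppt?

34.35 ppt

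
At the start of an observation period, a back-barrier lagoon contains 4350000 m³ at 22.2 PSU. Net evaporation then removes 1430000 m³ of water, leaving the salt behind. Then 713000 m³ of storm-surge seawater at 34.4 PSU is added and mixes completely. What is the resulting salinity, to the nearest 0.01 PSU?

After evaporation: salt = 4,350,000×22.2 = 96,570,000; volume = 4,350,000 − 1,430,000 = 2,920,000 m³
After mixing: salt = 96,570,000 + 713,000×34.4 = 121,097,200; volume = 2,920,000 + 713,000 = 3,633,000 m³
S = 121,097,200 / 3,633,000 = 33.3326 PSU

33.33 PSU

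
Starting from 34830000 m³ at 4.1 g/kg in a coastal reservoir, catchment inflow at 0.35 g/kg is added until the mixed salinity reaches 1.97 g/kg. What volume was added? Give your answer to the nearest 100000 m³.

45800000 m³

Salt balance: 34,830,000×4.1 + V×0.35 = (34,830,000+V)×1.97
142,803,000 + 0.35V = 68,615,100 + 1.97V
74,187,900 = 1.62V
V = 45,795,000 m³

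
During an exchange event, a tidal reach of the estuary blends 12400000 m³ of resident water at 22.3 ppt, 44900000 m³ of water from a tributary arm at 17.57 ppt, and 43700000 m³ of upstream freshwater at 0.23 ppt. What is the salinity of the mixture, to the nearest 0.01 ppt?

10.65 ppt

Mass of salt is conserved:
salt = 12,400,000×22.3 + 44,900,000×17.57 + 43,700,000×0.23 = 276,520,000 + 788,893,000 + 10,051,000 = 1,075,464,000
volume = 12,400,000 + 44,900,000 + 43,700,000 = 101,000,000 m³
S = 1,075,464,000 / 101,000,000 = 10.6482 ppt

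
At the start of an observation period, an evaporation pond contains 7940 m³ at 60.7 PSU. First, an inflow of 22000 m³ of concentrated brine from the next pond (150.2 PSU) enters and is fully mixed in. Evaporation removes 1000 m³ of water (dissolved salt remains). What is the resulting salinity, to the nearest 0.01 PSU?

After mixing: salt = 7,940×60.7 + 22,000×150.2 = 3,786,358; volume = 29,940 m³
After evaporation: salt unchanged = 3,786,358; volume = 29,940 − 1,000 = 28,940 m³
S = 3,786,358 / 28,940 = 130.8348 PSU

130.83 PSU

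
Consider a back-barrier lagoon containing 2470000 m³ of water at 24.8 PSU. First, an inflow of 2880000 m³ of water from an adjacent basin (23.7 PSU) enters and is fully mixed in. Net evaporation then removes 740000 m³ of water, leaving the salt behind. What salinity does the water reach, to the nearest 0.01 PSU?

After mixing: salt = 2,470,000×24.8 + 2,880,000×23.7 = 129,512,000; volume = 5,350,000 m³
After evaporation: salt unchanged = 129,512,000; volume = 5,350,000 − 740,000 = 4,610,000 m³
S = 129,512,000 / 4,610,000 = 28.0937 PSU

28.09 PSU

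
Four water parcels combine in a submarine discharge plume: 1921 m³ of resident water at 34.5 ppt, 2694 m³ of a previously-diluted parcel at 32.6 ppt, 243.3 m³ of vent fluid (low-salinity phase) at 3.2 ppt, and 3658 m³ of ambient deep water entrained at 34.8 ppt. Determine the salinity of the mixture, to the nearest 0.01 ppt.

33.13 ppt

Total salt / total volume:
salt = 1,921×34.5 + 2,694×32.6 + 243.3×3.2 + 3,658×34.8 = 66,274.5 + 87,824.4 + 778.56 + 127,298.4 = 282,175.86
volume = 1,921 + 2,694 + 243.3 + 3,658 = 8,516.3 m³
S = 282,175.86 / 8,516.3 = 33.1336 ppt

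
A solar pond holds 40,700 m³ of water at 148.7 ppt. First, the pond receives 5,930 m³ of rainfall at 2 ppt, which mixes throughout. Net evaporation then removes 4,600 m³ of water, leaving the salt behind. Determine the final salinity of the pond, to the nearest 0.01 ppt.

144.28 ppt

After mixing: salt = 40,700×148.7 + 5,930×2 = 6,063,950; volume = 46,630 m³
After evaporation: salt unchanged = 6,063,950; volume = 46,630 − 4,600 = 42,030 m³
S = 6,063,950 / 42,030 = 144.2767 ppt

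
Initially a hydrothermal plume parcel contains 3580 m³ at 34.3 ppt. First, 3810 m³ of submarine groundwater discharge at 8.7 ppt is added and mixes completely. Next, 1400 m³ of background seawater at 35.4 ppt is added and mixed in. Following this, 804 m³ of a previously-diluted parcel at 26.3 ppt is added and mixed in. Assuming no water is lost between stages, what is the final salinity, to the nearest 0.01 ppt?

Mass of salt is conserved:
Initial salt = 3,580×34.3 = 122,794
After stage 1: salt = 122,794 + 3,810×8.7 = 155,941; volume = 7,390 m³; S = 21.102 ppt
After stage 2: salt = 155,941 + 1,400×35.4 = 205,501; volume = 8,790 m³; S = 23.379 ppt
After stage 3: salt = 205,501 + 804×26.3 = 226,646.2; volume = 9,594 m³
S = 226,646.2 / 9,594 = 23.6237 ppt

23.62 ppt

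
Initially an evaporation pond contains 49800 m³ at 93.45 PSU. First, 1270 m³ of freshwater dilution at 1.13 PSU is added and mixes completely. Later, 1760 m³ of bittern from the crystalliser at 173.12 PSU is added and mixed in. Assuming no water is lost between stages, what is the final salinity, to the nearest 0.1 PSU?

93.9 PSU

Mass of salt is conserved:
Initial salt = 49,800×93.45 = 4,653,810
After stage 1: salt = 4,653,810 + 1,270×1.13 = 4,655,245.1; volume = 51,070 m³; S = 91.154 PSU
After stage 2: salt = 4,655,245.1 + 1,760×173.12 = 4,959,936.3; volume = 52,830 m³
S = 4,959,936.3 / 52,830 = 93.8848 PSU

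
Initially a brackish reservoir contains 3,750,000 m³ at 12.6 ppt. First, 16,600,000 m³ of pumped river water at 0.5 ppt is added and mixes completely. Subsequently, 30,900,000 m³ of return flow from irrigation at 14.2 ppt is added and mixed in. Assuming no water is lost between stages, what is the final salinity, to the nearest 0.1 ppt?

Total salt / total volume:
Initial salt = 3,750,000×12.6 = 47,250,000
After stage 1: salt = 47,250,000 + 16,600,000×0.5 = 55,550,000; volume = 20,350,000 m³; S = 2.73 ppt
After stage 2: salt = 55,550,000 + 30,900,000×14.2 = 494,330,000; volume = 51,250,000 m³
S = 494,330,000 / 51,250,000 = 9.6455 ppt

9.6 ppt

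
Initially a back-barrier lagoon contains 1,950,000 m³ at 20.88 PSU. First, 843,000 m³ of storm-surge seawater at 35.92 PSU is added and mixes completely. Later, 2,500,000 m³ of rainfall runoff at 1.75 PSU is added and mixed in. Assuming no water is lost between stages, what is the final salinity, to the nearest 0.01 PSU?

14.24 PSU

Salt balance:
Initial salt = 1,950,000×20.88 = 40,716,000
After stage 1: salt = 40,716,000 + 843,000×35.92 = 70,996,560; volume = 2,793,000 m³; S = 25.419 PSU
After stage 2: salt = 70,996,560 + 2,500,000×1.75 = 75,371,560; volume = 5,293,000 m³
S = 75,371,560 / 5,293,000 = 14.2399 PSU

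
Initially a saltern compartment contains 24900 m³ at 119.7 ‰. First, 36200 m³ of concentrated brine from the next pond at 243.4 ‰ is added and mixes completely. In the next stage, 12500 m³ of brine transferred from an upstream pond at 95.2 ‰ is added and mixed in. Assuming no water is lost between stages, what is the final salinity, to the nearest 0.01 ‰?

Total salt / total volume:
Initial salt = 24,900×119.7 = 2,980,530
After stage 1: salt = 2,980,530 + 36,200×243.4 = 11,791,610; volume = 61,100 m³; S = 192.989 ‰
After stage 2: salt = 11,791,610 + 12,500×95.2 = 12,981,610; volume = 73,600 m³
S = 12,981,610 / 73,600 = 176.3806 ‰

176.38 ‰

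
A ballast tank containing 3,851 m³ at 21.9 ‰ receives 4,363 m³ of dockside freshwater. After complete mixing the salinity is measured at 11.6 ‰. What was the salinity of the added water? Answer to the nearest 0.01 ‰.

Salt balance: 3,851×21.9 + 4,363×S = 8,214×11.6
84,336.9 + 4,363·S = 95,282.4
S = (95,282.4 − 84,336.9) / 4,363 = 2.5087 ‰

2.51 ‰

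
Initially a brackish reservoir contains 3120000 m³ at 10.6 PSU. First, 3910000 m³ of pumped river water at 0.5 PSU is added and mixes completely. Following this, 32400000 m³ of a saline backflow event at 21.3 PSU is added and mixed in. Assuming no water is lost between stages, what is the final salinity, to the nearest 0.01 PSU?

Weighted by volume,
Initial salt = 3,120,000×10.6 = 33,072,000
After stage 1: salt = 33,072,000 + 3,910,000×0.5 = 35,027,000; volume = 7,030,000 m³; S = 4.983 PSU
After stage 2: salt = 35,027,000 + 32,400,000×21.3 = 725,147,000; volume = 39,430,000 m³
S = 725,147,000 / 39,430,000 = 18.3907 PSU

18.39 PSU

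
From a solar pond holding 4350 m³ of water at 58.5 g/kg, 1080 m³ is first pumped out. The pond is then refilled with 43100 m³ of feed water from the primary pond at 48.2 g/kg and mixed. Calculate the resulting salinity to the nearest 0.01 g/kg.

48.93 g/kg

Remaining after removal: 3,270 m³ at 58.5 g/kg (salt = 191,295)
After addition: salt = 191,295 + 43,100×48.2 = 2,268,715; volume = 46,370 m³
S = 2,268,715 / 46,370 = 48.9264 g/kg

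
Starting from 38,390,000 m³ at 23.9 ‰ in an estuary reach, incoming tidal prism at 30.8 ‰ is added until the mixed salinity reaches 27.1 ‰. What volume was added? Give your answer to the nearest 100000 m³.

33200000 m³

Salt balance: 38,390,000×23.9 + V×30.8 = (38,390,000+V)×27.1
917,521,000 + 30.8V = 1,040,369,000 + 27.1V
122,848,000 = 3.7V
V = 33,202,162.16 m³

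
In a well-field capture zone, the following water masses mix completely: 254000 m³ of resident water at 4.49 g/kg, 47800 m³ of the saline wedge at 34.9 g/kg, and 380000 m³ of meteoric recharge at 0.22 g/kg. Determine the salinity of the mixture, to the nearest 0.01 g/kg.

4.24 g/kg

By conservation of dissolved salt,
salt = 254,000×4.49 + 47,800×34.9 + 380,000×0.22 = 1,140,460 + 1,668,220 + 83,600 = 2,892,280
volume = 254,000 + 47,800 + 380,000 = 681,800 m³
S = 2,892,280 / 681,800 = 4.2421 g/kg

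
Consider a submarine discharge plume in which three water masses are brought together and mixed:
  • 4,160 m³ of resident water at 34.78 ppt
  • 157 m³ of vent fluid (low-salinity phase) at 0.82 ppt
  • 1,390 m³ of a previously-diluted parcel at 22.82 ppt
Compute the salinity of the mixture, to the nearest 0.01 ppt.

Weighted by volume,
salt = 4,160×34.78 + 157×0.82 + 1,390×22.82 = 144,684.8 + 128.74 + 31,719.8 = 176,533.34
volume = 4,160 + 157 + 1,390 = 5,707 m³
S = 176,533.34 / 5,707 = 30.9328 ppt

30.93 ppt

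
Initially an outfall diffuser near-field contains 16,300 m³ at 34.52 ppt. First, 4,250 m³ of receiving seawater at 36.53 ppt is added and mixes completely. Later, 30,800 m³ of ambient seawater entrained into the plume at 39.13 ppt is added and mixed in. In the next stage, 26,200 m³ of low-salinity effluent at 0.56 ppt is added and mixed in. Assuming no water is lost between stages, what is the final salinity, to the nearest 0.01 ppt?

24.99 ppt

Mass of salt is conserved:
Initial salt = 16,300×34.52 = 562,676
After stage 1: salt = 562,676 + 4,250×36.53 = 717,928.5; volume = 20,550 m³; S = 34.936 ppt
After stage 2: salt = 717,928.5 + 30,800×39.13 = 1,923,132.5; volume = 51,350 m³; S = 37.451 ppt
After stage 3: salt = 1,923,132.5 + 26,200×0.56 = 1,937,804.5; volume = 77,550 m³
S = 1,937,804.5 / 77,550 = 24.9878 ppt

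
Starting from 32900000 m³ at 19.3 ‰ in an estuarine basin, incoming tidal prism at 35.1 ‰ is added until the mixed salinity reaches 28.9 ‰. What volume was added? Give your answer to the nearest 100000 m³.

Salt balance: 32,900,000×19.3 + V×35.1 = (32,900,000+V)×28.9
634,970,000 + 35.1V = 950,810,000 + 28.9V
315,840,000 = 6.2V
V = 50,941,935.48 m³

50900000 m³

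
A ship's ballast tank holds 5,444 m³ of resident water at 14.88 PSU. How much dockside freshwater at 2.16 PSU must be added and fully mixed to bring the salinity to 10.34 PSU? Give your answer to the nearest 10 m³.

Salt balance: 5,444×14.88 + V×2.16 = (5,444+V)×10.34
81,006.72 + 2.16V = 56,290.96 + 10.34V
24,715.76 = 8.18V
V = 3,021.49 m³

3020 m³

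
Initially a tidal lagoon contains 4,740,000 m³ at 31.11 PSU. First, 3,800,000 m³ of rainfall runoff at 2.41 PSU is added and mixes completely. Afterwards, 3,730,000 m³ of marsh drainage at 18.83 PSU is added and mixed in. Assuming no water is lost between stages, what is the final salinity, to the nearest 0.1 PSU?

18.5 PSU

Total salt / total volume:
Initial salt = 4,740,000×31.11 = 147,461,400
After stage 1: salt = 147,461,400 + 3,800,000×2.41 = 156,619,400; volume = 8,540,000 m³; S = 18.34 PSU
After stage 2: salt = 156,619,400 + 3,730,000×18.83 = 226,855,300; volume = 12,270,000 m³
S = 226,855,300 / 12,270,000 = 18.4886 PSU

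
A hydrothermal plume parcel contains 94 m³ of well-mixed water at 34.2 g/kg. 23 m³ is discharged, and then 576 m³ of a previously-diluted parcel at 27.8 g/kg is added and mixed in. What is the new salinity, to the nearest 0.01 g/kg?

28.50 g/kg

Remaining after removal: 71 m³ at 34.2 g/kg (salt = 2,428.2)
After addition: salt = 2,428.2 + 576×27.8 = 18,441; volume = 647 m³
S = 18,441 / 647 = 28.5023 g/kg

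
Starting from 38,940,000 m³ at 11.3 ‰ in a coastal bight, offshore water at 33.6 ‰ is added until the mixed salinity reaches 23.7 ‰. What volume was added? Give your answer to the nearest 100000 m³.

48800000 m³

Salt balance: 38,940,000×11.3 + V×33.6 = (38,940,000+V)×23.7
440,022,000 + 33.6V = 922,878,000 + 23.7V
482,856,000 = 9.9V
V = 48,773,333.33 m³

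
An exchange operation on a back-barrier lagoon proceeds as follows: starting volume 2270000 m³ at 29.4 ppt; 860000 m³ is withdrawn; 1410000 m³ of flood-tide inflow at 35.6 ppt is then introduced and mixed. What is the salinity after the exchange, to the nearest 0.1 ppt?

32.5 ppt

Remaining after removal: 1,410,000 m³ at 29.4 ppt (salt = 41,454,000)
After addition: salt = 41,454,000 + 1,410,000×35.6 = 91,650,000; volume = 2,820,000 m³
S = 91,650,000 / 2,820,000 = 32.5 ppt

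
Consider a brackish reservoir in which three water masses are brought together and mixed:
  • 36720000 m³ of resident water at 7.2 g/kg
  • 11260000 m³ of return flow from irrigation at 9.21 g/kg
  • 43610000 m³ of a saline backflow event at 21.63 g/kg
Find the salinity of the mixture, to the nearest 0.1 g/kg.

Weighted by volume,
salt = 36,720,000×7.2 + 11,260,000×9.21 + 43,610,000×21.63 = 264,384,000 + 103,704,600 + 943,284,300 = 1,311,372,900
volume = 36,720,000 + 11,260,000 + 43,610,000 = 91,590,000 m³
S = 1,311,372,900 / 91,590,000 = 14.318 g/kg

14.3 g/kg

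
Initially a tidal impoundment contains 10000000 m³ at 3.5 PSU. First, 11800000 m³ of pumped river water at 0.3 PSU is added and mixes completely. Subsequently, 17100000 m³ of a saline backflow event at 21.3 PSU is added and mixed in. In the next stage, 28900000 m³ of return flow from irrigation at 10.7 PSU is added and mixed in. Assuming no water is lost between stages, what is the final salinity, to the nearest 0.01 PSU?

Total salt / total volume:
Initial salt = 10,000,000×3.5 = 35,000,000
After stage 1: salt = 35,000,000 + 11,800,000×0.3 = 38,540,000; volume = 21,800,000 m³; S = 1.768 PSU
After stage 2: salt = 38,540,000 + 17,100,000×21.3 = 402,770,000; volume = 38,900,000 m³; S = 10.354 PSU
After stage 3: salt = 402,770,000 + 28,900,000×10.7 = 712,000,000; volume = 67,800,000 m³
S = 712,000,000 / 67,800,000 = 10.5015 PSU

10.50 PSU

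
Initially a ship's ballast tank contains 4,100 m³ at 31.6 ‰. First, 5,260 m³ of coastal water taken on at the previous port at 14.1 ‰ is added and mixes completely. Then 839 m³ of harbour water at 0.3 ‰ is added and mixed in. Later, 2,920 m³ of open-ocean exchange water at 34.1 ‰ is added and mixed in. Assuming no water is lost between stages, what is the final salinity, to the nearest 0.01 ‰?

Weighted by volume,
Initial salt = 4,100×31.6 = 129,560
After stage 1: salt = 129,560 + 5,260×14.1 = 203,726; volume = 9,360 m³; S = 21.766 ‰
After stage 2: salt = 203,726 + 839×0.3 = 203,977.7; volume = 10,199 m³; S = 20 ‰
After stage 3: salt = 203,977.7 + 2,920×34.1 = 303,549.7; volume = 13,119 m³
S = 303,549.7 / 13,119 = 23.1382 ‰

23.14 ‰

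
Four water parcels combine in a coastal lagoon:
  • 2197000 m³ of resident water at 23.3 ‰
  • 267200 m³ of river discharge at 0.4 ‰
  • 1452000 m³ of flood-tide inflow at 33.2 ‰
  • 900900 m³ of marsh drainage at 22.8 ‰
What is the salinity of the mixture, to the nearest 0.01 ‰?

Total salt / total volume:
salt = 2,197,000×23.3 + 267,200×0.4 + 1,452,000×33.2 + 900,900×22.8 = 51,190,100 + 106,880 + 48,206,400 + 20,540,520 = 120,043,900
volume = 2,197,000 + 267,200 + 1,452,000 + 900,900 = 4,817,100 m³
S = 120,043,900 / 4,817,100 = 24.9204 ‰

24.92 ‰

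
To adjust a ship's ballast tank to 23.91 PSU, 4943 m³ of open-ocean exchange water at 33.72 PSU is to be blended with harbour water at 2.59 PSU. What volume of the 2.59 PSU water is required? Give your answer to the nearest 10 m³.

Salt balance: 4,943×33.72 + V×2.59 = (4,943+V)×23.91
166,677.96 + 2.59V = 118,187.13 + 23.91V
48,490.83 = 21.32V
V = 2,274.43 m³

2270 m³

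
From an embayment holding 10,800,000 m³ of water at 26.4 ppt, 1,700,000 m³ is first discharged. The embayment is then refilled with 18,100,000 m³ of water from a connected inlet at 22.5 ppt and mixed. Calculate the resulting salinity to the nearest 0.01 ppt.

23.80 ppt

Remaining after removal: 9,100,000 m³ at 26.4 ppt (salt = 240,240,000)
After addition: salt = 240,240,000 + 18,100,000×22.5 = 647,490,000; volume = 27,200,000 m³
S = 647,490,000 / 27,200,000 = 23.8048 ppt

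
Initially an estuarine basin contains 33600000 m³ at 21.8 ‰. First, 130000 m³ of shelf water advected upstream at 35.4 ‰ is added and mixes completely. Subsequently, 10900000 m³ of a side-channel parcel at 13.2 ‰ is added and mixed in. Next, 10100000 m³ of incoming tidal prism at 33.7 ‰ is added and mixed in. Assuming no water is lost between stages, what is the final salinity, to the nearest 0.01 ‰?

22.32 ‰

Total salt / total volume:
Initial salt = 33,600,000×21.8 = 732,480,000
After stage 1: salt = 732,480,000 + 130,000×35.4 = 737,082,000; volume = 33,730,000 m³; S = 21.852 ‰
After stage 2: salt = 737,082,000 + 10,900,000×13.2 = 880,962,000; volume = 44,630,000 m³; S = 19.739 ‰
After stage 3: salt = 880,962,000 + 10,100,000×33.7 = 1,221,332,000; volume = 54,730,000 m³
S = 1,221,332,000 / 54,730,000 = 22.3156 ‰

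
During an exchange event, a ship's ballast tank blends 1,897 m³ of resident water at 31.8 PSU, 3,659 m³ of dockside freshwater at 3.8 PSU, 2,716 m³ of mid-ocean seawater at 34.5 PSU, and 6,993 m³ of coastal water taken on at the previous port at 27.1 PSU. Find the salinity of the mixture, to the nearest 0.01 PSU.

23.42 PSU

By conservation of dissolved salt,
salt = 1,897×31.8 + 3,659×3.8 + 2,716×34.5 + 6,993×27.1 = 60,324.6 + 13,904.2 + 93,702 + 189,510.3 = 357,441.1
volume = 1,897 + 3,659 + 2,716 + 6,993 = 15,265 m³
S = 357,441.1 / 15,265 = 23.4157 PSU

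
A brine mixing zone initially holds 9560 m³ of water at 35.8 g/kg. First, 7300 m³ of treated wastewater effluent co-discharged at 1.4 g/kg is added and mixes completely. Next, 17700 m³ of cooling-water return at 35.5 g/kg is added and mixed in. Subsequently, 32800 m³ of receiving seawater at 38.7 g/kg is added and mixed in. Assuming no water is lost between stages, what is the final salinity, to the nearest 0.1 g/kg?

33.4 g/kg

Salt balance:
Initial salt = 9,560×35.8 = 342,248
After stage 1: salt = 342,248 + 7,300×1.4 = 352,468; volume = 16,860 m³; S = 20.906 g/kg
After stage 2: salt = 352,468 + 17,700×35.5 = 980,818; volume = 34,560 m³; S = 28.38 g/kg
After stage 3: salt = 980,818 + 32,800×38.7 = 2,250,178; volume = 67,360 m³
S = 2,250,178 / 67,360 = 33.4053 g/kg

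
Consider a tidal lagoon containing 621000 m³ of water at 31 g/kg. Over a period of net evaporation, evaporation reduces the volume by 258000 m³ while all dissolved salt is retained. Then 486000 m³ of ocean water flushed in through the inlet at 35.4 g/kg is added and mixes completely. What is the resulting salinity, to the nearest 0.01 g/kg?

After evaporation: salt = 621,000×31 = 19,251,000; volume = 621,000 − 258,000 = 363,000 m³
After mixing: salt = 19,251,000 + 486,000×35.4 = 36,455,400; volume = 363,000 + 486,000 = 849,000 m³
S = 36,455,400 / 849,000 = 42.9392 g/kg

42.94 g/kg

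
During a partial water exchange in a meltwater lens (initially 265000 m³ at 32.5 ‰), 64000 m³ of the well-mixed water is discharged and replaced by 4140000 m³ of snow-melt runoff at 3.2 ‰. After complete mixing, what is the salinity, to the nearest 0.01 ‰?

4.56 ‰

Remaining after removal: 201,000 m³ at 32.5 ‰ (salt = 6,532,500)
After addition: salt = 6,532,500 + 4,140,000×3.2 = 19,780,500; volume = 4,341,000 m³
S = 19,780,500 / 4,341,000 = 4.5567 ‰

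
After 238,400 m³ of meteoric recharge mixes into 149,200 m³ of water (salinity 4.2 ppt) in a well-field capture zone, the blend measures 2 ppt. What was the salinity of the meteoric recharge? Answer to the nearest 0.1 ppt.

0.6 ppt

Salt balance: 149,200×4.2 + 238,400×S = 387,600×2
626,640 + 238,400·S = 775,200
S = (775,200 − 626,640) / 238,400 = 0.6232 ppt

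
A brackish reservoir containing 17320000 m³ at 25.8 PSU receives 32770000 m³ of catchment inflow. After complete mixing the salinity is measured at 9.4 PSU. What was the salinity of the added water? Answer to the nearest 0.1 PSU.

0.7 PSU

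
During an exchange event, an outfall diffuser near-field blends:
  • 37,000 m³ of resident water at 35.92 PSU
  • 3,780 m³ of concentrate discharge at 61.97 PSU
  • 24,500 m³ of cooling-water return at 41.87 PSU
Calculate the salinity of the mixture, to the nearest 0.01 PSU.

Mass of salt is conserved:
salt = 37,000×35.92 + 3,780×61.97 + 24,500×41.87 = 1,329,040 + 234,246.6 + 1,025,815 = 2,589,101.6
volume = 37,000 + 3,780 + 24,500 = 65,280 m³
S = 2,589,101.6 / 65,280 = 39.6615 PSU

39.66 PSU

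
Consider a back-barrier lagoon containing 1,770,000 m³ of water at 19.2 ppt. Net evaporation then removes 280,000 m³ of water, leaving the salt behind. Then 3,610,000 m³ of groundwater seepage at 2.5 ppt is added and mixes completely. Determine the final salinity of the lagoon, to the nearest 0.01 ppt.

8.43 ppt

After evaporation: salt = 1,770,000×19.2 = 33,984,000; volume = 1,770,000 − 280,000 = 1,490,000 m³
After mixing: salt = 33,984,000 + 3,610,000×2.5 = 43,009,000; volume = 1,490,000 + 3,610,000 = 5,100,000 m³
S = 43,009,000 / 5,100,000 = 8.4331 ppt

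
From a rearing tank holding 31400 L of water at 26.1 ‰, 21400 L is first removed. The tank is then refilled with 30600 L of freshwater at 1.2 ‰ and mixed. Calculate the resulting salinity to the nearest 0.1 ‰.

7.3 ‰

Remaining after removal: 10,000 L at 26.1 ‰ (salt = 261,000)
After addition: salt = 261,000 + 30,600×1.2 = 297,720; volume = 40,600 L
S = 297,720 / 40,600 = 7.333 ‰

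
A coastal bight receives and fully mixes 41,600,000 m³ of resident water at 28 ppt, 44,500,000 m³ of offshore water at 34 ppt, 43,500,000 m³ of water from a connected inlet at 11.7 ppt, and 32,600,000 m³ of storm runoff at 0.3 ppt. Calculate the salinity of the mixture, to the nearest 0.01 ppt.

19.71 ppt

By conservation of dissolved salt,
salt = 41,600,000×28 + 44,500,000×34 + 43,500,000×11.7 + 32,600,000×0.3 = 1,164,800,000 + 1,513,000,000 + 508,950,000 + 9,780,000 = 3,196,530,000
volume = 41,600,000 + 44,500,000 + 43,500,000 + 32,600,000 = 162,200,000 m³
S = 3,196,530,000 / 162,200,000 = 19.7073 ppt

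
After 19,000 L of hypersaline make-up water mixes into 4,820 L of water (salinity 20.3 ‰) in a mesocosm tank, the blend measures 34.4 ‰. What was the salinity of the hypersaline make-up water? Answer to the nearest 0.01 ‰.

37.98 ‰

Salt balance: 4,820×20.3 + 19,000×S = 23,820×34.4
97,846 + 19,000·S = 819,408
S = (819,408 − 97,846) / 19,000 = 37.9769 ‰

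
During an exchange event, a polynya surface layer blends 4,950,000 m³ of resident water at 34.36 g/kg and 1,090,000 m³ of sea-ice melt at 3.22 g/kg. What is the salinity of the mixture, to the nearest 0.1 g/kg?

28.7 g/kg

Total salt / total volume:
salt = 4,950,000×34.36 + 1,090,000×3.22 = 170,082,000 + 3,509,800 = 173,591,800
volume = 4,950,000 + 1,090,000 = 6,040,000 m³
S = 173,591,800 / 6,040,000 = 28.74 g/kg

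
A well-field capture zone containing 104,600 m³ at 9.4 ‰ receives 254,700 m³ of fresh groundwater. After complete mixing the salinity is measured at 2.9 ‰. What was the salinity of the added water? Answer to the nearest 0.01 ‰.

0.23 ‰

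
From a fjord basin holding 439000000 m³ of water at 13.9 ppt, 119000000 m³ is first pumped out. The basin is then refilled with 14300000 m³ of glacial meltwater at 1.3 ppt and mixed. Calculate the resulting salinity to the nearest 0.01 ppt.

Remaining after removal: 320,000,000 m³ at 13.9 ppt (salt = 4,448,000,000)
After addition: salt = 4,448,000,000 + 14,300,000×1.3 = 4,466,590,000; volume = 334,300,000 m³
S = 4,466,590,000 / 334,300,000 = 13.361 ppt

13.36 ppt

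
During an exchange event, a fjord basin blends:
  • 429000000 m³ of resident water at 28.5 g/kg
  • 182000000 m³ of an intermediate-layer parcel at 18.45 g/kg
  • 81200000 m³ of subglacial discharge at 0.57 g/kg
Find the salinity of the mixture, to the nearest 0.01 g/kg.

22.58 g/kg

Weighted by volume,
salt = 429,000,000×28.5 + 182,000,000×18.45 + 81,200,000×0.57 = 12,226,500,000 + 3,357,900,000 + 46,284,000 = 15,630,684,000
volume = 429,000,000 + 182,000,000 + 81,200,000 = 692,200,000 m³
S = 15,630,684,000 / 692,200,000 = 22.5812 g/kg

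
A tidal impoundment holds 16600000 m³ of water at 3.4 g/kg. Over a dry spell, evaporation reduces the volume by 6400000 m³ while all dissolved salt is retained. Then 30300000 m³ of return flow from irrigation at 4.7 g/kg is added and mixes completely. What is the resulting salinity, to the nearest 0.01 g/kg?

4.91 g/kg

After evaporation: salt = 16,600,000×3.4 = 56,440,000; volume = 16,600,000 − 6,400,000 = 10,200,000 m³
After mixing: salt = 56,440,000 + 30,300,000×4.7 = 198,850,000; volume = 10,200,000 + 30,300,000 = 40,500,000 m³
S = 198,850,000 / 40,500,000 = 4.9099 g/kg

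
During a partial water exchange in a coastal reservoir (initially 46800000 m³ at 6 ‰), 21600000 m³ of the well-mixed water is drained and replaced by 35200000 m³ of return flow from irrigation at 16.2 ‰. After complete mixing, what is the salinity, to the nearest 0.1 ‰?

Remaining after removal: 25,200,000 m³ at 6 ‰ (salt = 151,200,000)
After addition: salt = 151,200,000 + 35,200,000×16.2 = 721,440,000; volume = 60,400,000 m³
S = 721,440,000 / 60,400,000 = 11.9444 ‰

11.9 ‰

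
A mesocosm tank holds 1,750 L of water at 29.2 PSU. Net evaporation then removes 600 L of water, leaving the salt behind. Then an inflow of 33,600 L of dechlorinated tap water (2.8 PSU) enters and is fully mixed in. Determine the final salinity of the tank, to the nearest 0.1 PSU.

After evaporation: salt = 1,750×29.2 = 51,100; volume = 1,750 − 600 = 1,150 L
After mixing: salt = 51,100 + 33,600×2.8 = 145,180; volume = 1,150 + 33,600 = 34,750 L
S = 145,180 / 34,750 = 4.1778 PSU

4.2 PSU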